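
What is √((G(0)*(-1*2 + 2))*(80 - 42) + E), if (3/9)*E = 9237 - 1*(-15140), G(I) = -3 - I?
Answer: √73131 ≈ 270.43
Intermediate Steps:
E = 73131 (E = 3*(9237 - 1*(-15140)) = 3*(9237 + 15140) = 3*24377 = 73131)
√((G(0)*(-1*2 + 2))*(80 - 42) + E) = √(((-3 - 1*0)*(-1*2 + 2))*(80 - 42) + 73131) = √(((-3 + 0)*(-2 + 2))*38 + 73131) = √(-3*0*38 + 73131) = √(0*38 + 73131) = √(0 + 73131) = √73131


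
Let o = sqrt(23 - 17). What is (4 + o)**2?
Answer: (4 + sqrt(6))**2 ≈ 41.596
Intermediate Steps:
o = sqrt(6) ≈ 2.4495
(4 + o)**2 = (4 + sqrt(6))**2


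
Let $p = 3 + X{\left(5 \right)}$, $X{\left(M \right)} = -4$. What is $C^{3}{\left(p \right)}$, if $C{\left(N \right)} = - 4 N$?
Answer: $64$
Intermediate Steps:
$p = -1$ ($p = 3 - 4 = -1$)
$C^{3}{\left(p \right)} = \left(\left(-4\right) \left(-1\right)\right)^{3} = 4^{3} = 64$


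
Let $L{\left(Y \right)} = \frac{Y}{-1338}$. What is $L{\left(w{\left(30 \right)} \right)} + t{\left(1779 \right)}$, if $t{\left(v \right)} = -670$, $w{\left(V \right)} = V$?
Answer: $- \frac{149415}{223} \approx -670.02$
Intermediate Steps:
$L{\left(Y \right)} = - \frac{Y}{1338}$ ($L{\left(Y \right)} = Y \left(- \frac{1}{1338}\right) = - \frac{Y}{1338}$)
$L{\left(w{\left(30 \right)} \right)} + t{\left(1779 \right)} = \left(- \frac{1}{1338}\right) 30 - 670 = - \frac{5}{223} - 670 = - \frac{149415}{223}$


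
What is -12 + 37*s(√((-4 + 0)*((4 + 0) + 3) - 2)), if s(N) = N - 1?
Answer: -49 + 37*I*√30 ≈ -49.0 + 202.66*I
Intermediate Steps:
s(N) = -1 + N
-12 + 37*s(√((-4 + 0)*((4 + 0) + 3) - 2)) = -12 + 37*(-1 + √((-4 + 0)*((4 + 0) + 3) - 2)) = -12 + 37*(-1 + √(-4*(4 + 3) - 2)) = -12 + 37*(-1 + √(-4*7 - 2)) = -12 + 37*(-1 + √(-28 - 2)) = -12 + 37*(-1 + √(-30)) = -12 + 37*(-1 + I*√30) = -12 + (-37 + 37*I*√30) = -49 + 37*I*√30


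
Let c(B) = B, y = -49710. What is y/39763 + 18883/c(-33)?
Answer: -752485159/1312179 ≈ -573.46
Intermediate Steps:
y/39763 + 18883/c(-33) = -49710/39763 + 18883/(-33) = -49710*1/39763 + 18883*(-1/33) = -49710/39763 - 18883/33 = -752485159/1312179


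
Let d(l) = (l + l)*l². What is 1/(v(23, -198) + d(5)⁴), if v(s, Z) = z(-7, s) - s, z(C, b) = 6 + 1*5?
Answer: 1/3906249988 ≈ 2.5600e-10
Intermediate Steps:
d(l) = 2*l³ (d(l) = (2*l)*l² = 2*l³)
z(C, b) = 11 (z(C, b) = 6 + 5 = 11)
v(s, Z) = 11 - s
1/(v(23, -198) + d(5)⁴) = 1/((11 - 1*23) + (2*5³)⁴) = 1/((11 - 23) + (2*125)⁴) = 1/(-12 + 250⁴) = 1/(-12 + 3906250000) = 1/3906249988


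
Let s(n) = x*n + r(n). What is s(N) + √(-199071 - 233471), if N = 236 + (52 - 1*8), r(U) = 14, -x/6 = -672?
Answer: 1128974 + I*√432542 ≈ 1.129e+6 + 657.68*I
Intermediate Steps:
x = 4032 (x = -6*(-672) = 4032)
N = 280 (N = 236 + (52 - 8) = 236 + 44 = 280)
s(n) = 14 + 4032*n (s(n) = 4032*n + 14 = 14 + 4032*n)
s(N) + √(-199071 - 233471) = (14 + 4032*280) + √(-199071 - 233471) = (14 + 1128960) + √(-432542) = 1128974 + I*√432542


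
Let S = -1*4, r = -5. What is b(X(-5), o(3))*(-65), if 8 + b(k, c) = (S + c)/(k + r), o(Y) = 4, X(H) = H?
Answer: 520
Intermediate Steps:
S = -4
b(k, c) = -8 + (-4 + c)/(-5 + k) (b(k, c) = -8 + (-4 + c)/(k - 5) = -8 + (-4 + c)/(-5 + k))
b(X(-5), o(3))*(-65) = ((36 + 4 - 8*(-5))/(-5 - 5))*(-65) = ((36 + 4 + 40)/(-10))*(-65) = -1/10*80*(-65) = -8*(-65) = 520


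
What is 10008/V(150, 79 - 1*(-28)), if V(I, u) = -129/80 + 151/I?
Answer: -12009600/727 ≈ -16519.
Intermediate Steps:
V(I, u) = -129/80 + 151/I (V(I, u) = -129*1/80 + 151/I = -129/80 + 151/I)
10008/V(150, 79 - 1*(-28)) = 10008/(-129/80 + 151/150) = 10008/(-727/1200) = 10008*(-1200/727) = -12009600/727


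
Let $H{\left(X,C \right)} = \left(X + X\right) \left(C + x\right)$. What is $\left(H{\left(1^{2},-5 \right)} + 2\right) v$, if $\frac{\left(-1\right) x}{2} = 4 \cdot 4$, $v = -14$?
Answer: $1008$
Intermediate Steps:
$x = -32$ ($x = - 2 \cdot 4 \cdot 4 = \left(-2\right) 16 = -32$)
$H{\left(X,C \right)} = 2 X \left(-32 + C\right)$ ($H{\left(X,C \right)} = \left(X + X\right) \left(C - 32\right) = 2 X \left(-32 + C\right)$)
$\left(H{\left(1^{2},-5 \right)} + 2\right) v = \left(2 \cdot 1^{2} \left(-32 - 5\right) + 2\right) \left(-14\right) = \left(2 \cdot 1 \left(-37\right) + 2\right) \left(-14\right) = \left(-74 + 2\right) \left(-14\right) = \left(-72\right) \left(-14\right) = 1008$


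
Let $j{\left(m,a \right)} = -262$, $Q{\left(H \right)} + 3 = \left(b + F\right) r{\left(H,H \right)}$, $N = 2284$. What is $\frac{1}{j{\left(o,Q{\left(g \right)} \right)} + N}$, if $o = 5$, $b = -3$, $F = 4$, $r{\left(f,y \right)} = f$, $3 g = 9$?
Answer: $\frac{1}{2022} \approx 0.00049456$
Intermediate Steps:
$g = 3$ ($g = \frac{1}{3} \cdot 9 = 3$)
$Q{\left(H \right)} = -3 + H$ ($Q{\left(H \right)} = -3 + \left(-3 + 4\right) H = -3 + 1 H = -3 + H$)
$\frac{1}{j{\left(o,Q{\left(g \right)} \right)} + N} = \frac{1}{-262 + 2284} = \frac{1}{2022}$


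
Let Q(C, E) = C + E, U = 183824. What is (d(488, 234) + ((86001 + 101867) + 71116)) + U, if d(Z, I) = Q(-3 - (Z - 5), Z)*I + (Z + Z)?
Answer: 444252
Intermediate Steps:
d(Z, I) = 2*I + 2*Z (d(Z, I) = ((-3 - (Z - 5)) + Z)*I + (Z + Z) = ((-3 - (-5 + Z)) + Z)*I + 2*Z = ((-3 + (5 - Z)) + Z)*I + 2*Z = ((2 - Z) + Z)*I + 2*Z = 2*I + 2*Z)
(d(488, 234) + ((86001 + 101867) + 71116)) + U = ((2*234 + 2*488) + ((86001 + 101867) + 71116)) + 183824 = ((468 + 976) + (187868 + 71116)) + 183824 = (1444 + 258984) + 183824 = 260428 + 183824 = 444252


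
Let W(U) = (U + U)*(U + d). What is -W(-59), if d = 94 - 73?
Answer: -4484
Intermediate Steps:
d = 21
W(U) = 2*U*(21 + U) (W(U) = (U + U)*(U + 21) = (2*U)*(21 + U) = 2*U*(21 + U))
-W(-59) = -2*(-59)*(21 - 59) = -2*(-59)*(-38) = -1*4484 = -4484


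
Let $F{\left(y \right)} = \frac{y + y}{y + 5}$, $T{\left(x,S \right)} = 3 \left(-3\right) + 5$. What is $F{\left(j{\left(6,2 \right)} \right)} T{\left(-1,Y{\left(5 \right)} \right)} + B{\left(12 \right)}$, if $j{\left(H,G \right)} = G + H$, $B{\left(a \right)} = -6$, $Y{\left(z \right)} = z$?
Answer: $- \frac{142}{13} \approx -10.923$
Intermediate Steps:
$T{\left(x,S \right)} = -4$ ($T{\left(x,S \right)} = -9 + 5 = -4$)
$F{\left(y \right)} = \frac{2 y}{5 + y}$
$F{\left(j{\left(6,2 \right)} \right)} T{\left(-1,Y{\left(5 \right)} \right)} + B{\left(12 \right)} = \frac{2 \left(2 + 6\right)}{5 + \left(2 + 6\right)} \left(-4\right) - 6 = 2 \cdot 8 \frac{1}{5 + 8} \left(-4\right) - 6 = 2 \cdot 8 \cdot \frac{1}{13} \left(-4\right) - 6 = \frac{16}{13} \left(-4\right) - 6 = - \frac{64}{13} - 6 = - \frac{142}{13}$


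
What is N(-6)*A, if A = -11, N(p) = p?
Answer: 66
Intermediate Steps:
N(-6)*A = -6*(-11) = 66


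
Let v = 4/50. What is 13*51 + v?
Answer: 16577/25 ≈ 663.08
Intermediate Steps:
v = 2/25 (v = 4*(1/50) = 2/25 ≈ 0.080000)
13*51 + v = 13*51 + 2/25 = 663 + 2/25 = 16577/25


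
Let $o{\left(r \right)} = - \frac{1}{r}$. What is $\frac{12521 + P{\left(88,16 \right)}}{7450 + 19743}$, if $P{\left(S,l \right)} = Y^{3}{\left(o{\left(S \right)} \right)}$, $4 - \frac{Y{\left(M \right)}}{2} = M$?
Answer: $\frac{1110575841}{2316408512} \approx 0.47944$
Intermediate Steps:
$Y{\left(M \right)} = 8 - 2 M$
$P{\left(S,l \right)} = \left(8 + \frac{2}{S}\right)^{3}$ ($P{\left(S,l \right)} = \left(8 - 2 \left(- \frac{1}{S}\right)\right)^{3} = \left(8 + \frac{2}{S}\right)^{3}$)
$\frac{12521 + P{\left(88,16 \right)}}{7450 + 19743} = \frac{12521 + \frac{8 \left(1 + 4 \cdot 88\right)^{3}}{681472}}{7450 + 19743} = \frac{12521 + 8 \cdot \frac{1}{681472} \left(1 + 352\right)^{3}}{27193} = \left(12521 + 8 \cdot \frac{1}{681472} \cdot 353^{3}\right) \frac{1}{27193} = \left(12521 + 8 \cdot \frac{1}{681472} \cdot 43986977\right) \frac{1}{27193} = \left(12521 + \frac{43986977}{85184}\right) \frac{1}{27193} = \frac{1110575841}{85184} \cdot \frac{1}{27193} = \frac{1110575841}{2316408512}$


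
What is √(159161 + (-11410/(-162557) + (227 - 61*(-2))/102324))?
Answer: √11008882544404541240874477/8316741234 ≈ 398.95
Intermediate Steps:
√(159161 + (-11410/(-162557) + (227 - 61*(-2))/102324)) = √(159161 + (-11410*(-1/162557) + (227 + 122)*(1/102324))) = √(159161 + (11410/162557 + 349*(1/102324))) = √(159161 + (11410/162557 + 349/102324)) = √(159161 + 1224249233/16633482468) = √(2647402927338581/16633482468) = √11008882544404541240874477/8316741234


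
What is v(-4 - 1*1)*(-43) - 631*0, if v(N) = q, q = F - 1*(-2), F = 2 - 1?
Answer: -129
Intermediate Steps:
F = 1
q = 3 (q = 1 - 1*(-2) = 1 + 2 = 3)
v(N) = 3
v(-4 - 1*1)*(-43) - 631*0 = 3*(-43) - 631*0 = -129 - 1*0 = -129 + 0 = -129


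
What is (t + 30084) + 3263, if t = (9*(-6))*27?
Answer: 31889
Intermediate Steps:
t = -1458 (t = -54*27 = -1458)
(t + 30084) + 3263 = (-1458 + 30084) + 3263 = 28626 + 3263 = 31889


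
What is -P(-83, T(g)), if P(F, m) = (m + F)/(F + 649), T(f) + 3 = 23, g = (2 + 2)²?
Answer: 63/566 ≈ 0.11131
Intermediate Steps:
g = 16 (g = 4² = 16)
T(f) = 20 (T(f) = -3 + 23 = 20)
P(F, m) = (F + m)/(649 + F)
-P(-83, T(g)) = -(-83 + 20)/(649 - 83) = -(-63)/566 = -1*(-63/566) = 63/566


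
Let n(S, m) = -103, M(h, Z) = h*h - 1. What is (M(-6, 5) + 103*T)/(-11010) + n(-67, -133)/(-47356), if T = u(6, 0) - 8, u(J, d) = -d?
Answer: 6416319/86898260 ≈ 0.073837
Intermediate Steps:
M(h, Z) = -1 + h**2 (M(h, Z) = h**2 - 1 = -1 + h**2)
T = -8 (T = -1*0 - 8 = 0 - 8 = -8)
(M(-6, 5) + 103*T)/(-11010) + n(-67, -133)/(-47356) = ((-1 + (-6)**2) + 103*(-8))/(-11010) - 103/(-47356) = ((-1 + 36) - 824)*(-1/11010) - 103*(-1/47356) = (35 - 824)*(-1/11010) + 103/47356 = -789*(-1/11010) + 103/47356 = 263/3670 + 103/47356 = 6416319/86898260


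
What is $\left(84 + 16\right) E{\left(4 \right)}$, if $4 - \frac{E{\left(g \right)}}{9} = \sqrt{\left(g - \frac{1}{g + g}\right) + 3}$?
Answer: $3600 - 225 \sqrt{110} \approx 1240.2$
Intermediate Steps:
$E{\left(g \right)} = 36 - 9 \sqrt{3 + g - \frac{1}{2 g}}$ ($E{\left(g \right)} = 36 - 9 \sqrt{\left(g - \frac{1}{g + g}\right) + 3} = 36 - 9 \sqrt{\left(g - \frac{1}{2 g}\right) + 3} = 36 - 9 \sqrt{3 + g - \frac{1}{2 g}}$)
$\left(84 + 16\right) E{\left(4 \right)} = \left(84 + 16\right) \left(36 - \frac{9 \sqrt{12 - \frac{2}{4} + 4 \cdot 4}}{2}\right) = 100 \left(36 - \frac{9 \sqrt{12 - \frac{1}{2} + 16}}{2}\right) = 100 \left(36 - \frac{9 \sqrt{\frac{55}{2}}}{2}\right) = 100 \left(36 - \frac{9 \frac{\sqrt{110}}{2}}{2}\right) = 100 \left(36 - \frac{9 \sqrt{110}}{4}\right) = 3600 - 225 \sqrt{110}$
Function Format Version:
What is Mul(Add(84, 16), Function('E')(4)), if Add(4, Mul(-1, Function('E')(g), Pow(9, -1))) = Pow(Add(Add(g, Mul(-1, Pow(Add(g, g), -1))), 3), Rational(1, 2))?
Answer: Add(3600, Mul(-225, Pow(110, Rational(1, 2)))) ≈ 1240.2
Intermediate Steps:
Function('E')(g) = Add(36, Mul(-9, Pow(Add(3, g, Mul(Rational(-1, 2), Pow(g, -1))), Rational(1, 2)))) (Function('E')(g) = Add(36, Mul(-9, Pow(Add(Add(g, Mul(-1, Pow(Add(g, g), -1))), 3), Rational(1, 2)))) = Add(36, Mul(-9, Pow(Add(Add(g, Mul(-1, Pow(Mul(2, g), -1))), 3), Rational(1, 2)))) = Add(36, Mul(-9, Pow(Add(Add(g, Mul(-1, Mul(Rational(1, 2), Pow(g, -1)))), 3), Rational(1, 2)))) = Add(36, Mul(-9, Pow(Add(Add(g, Mul(Rational(-1, 2), Pow(g, -1))), 3), Rational(1, 2)))) = Add(36, Mul(-9, Pow(Add(3, g, Mul(Rational(-1, 2), Pow(g, -1))), Rational(1, 2)))))
Mul(Add(84, 16), Function('E')(4)) = Mul(Add(84, 16), Add(36, Mul(Rational(-9, 2), Pow(Add(12, Mul(-2, Pow(4, -1)), Mul(4, 4)), Rational(1, 2))))) = Mul(100, Add(36, Mul(Rational(-9, 2), Pow(Add(12, Mul(-2, Rational(1, 4)), 16), Rational(1, 2))))) = Mul(100, Add(36, Mul(Rational(-9, 2), Pow(Add(12, Rational(-1, 2), 16), Rational(1, 2))))) = Mul(100, Add(36, Mul(Rational(-9, 2), Pow(Rational(55, 2), Rational(1, 2))))) = Mul(100, Add(36, Mul(Rational(-9, 2), Mul(Rational(1, 2), Pow(110, Rational(1, 2)))))) = Mul(100, Add(36, Mul(Rational(-9, 4), Pow(110, Rational(1, 2))))) = Add(3600, Mul(-225, Pow(110, Rational(1, 2))))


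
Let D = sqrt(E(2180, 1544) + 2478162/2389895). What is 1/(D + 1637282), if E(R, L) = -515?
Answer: 3912932065390/6406573239114187743 - I*sqrt(2935550480204885)/6406573239114187743 ≈ 6.1077e-7 - 8.4571e-12*I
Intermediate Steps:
D = I*sqrt(2935550480204885)/2389895 (D = sqrt(-515 + 2478162/2389895) = sqrt(-1228317763/2389895) = I*sqrt(2935550480204885)/2389895 ≈ 22.671*I)
1/(D + 1637282) = 1/(I*sqrt(2935550480204885)/2389895 + 1637282) = 1/(1637282 + I*sqrt(2935550480204885)/2389895)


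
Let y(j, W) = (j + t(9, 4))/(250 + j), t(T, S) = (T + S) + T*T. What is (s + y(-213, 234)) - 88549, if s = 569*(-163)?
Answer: -6708071/37 ≈ -1.8130e+5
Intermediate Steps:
s = -92747
t(T, S) = S + T + T**2 (t(T, S) = (S + T) + T**2 = S + T + T**2)
y(j, W) = (94 + j)/(250 + j) (y(j, W) = (j + (4 + 9 + 9**2))/(250 + j) = (j + (4 + 9 + 81))/(250 + j) = (j + 94)/(250 + j) = (94 + j)/(250 + j))
(s + y(-213, 234)) - 88549 = (-92747 + (94 - 213)/(250 - 213)) - 88549 = (-92747 - 119/37) - 88549 = -3431758/37 - 88549 = -6708071/37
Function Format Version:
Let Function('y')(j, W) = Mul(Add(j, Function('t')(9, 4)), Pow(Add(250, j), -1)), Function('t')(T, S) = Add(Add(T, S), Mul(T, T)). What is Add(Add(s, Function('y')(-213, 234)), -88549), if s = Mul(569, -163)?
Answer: Rational(-6708071, 37) ≈ -1.8130e+5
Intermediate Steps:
s = -92747
Function('t')(T, S) = Add(S, T, Pow(T, 2)) (Function('t')(T, S) = Add(Add(S, T), Pow(T, 2)) = Add(S, T, Pow(T, 2)))
Function('y')(j, W) = Mul(Pow(Add(250, j), -1), Add(94, j)) (Function('y')(j, W) = Mul(Add(j, Add(4, 9, Pow(9, 2))), Pow(Add(250, j), -1)) = Mul(Add(j, Add(4, 9, 81)), Pow(Add(250, j), -1)) = Mul(Add(j, 94), Pow(Add(250, j), -1)) = Mul(Add(94, j), Pow(Add(250, j), -1)) = Mul(Pow(Add(250, j), -1), Add(94, j)))
Add(Add(s, Function('y')(-213, 234)), -88549) = Add(Add(-92747, Mul(Pow(Add(250, -213), -1), Add(94, -213))), -88549) = Add(Add(-92747, Mul(Pow(37, -1), -119)), -88549) = Add(Add(-92747, Mul(Rational(1, 37), -119)), -88549) = Add(Add(-92747, Rational(-119, 37)), -88549) = Add(Rational(-3431758, 37), -88549) = Rational(-6708071, 37)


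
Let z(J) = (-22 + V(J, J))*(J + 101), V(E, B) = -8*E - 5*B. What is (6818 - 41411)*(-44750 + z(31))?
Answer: 3488704050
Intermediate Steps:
z(J) = (-22 - 13*J)*(101 + J) (z(J) = (-22 + (-8*J - 5*J))*(J + 101) = (-22 - 13*J)*(101 + J))
(6818 - 41411)*(-44750 + z(31)) = (6818 - 41411)*(-44750 + (-2222 - 1335*31 - 13*31²)) = -34593*(-44750 + (-2222 - 41385 - 13*961)) = -34593*(-44750 + (-2222 - 41385 - 12493)) = -34593*(-44750 - 56100) = -34593*(-100850) = 3488704050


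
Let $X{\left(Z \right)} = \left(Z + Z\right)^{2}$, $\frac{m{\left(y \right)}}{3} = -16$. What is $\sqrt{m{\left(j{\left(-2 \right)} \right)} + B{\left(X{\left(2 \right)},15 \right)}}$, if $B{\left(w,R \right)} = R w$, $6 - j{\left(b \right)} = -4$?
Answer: $8 \sqrt{3} \approx 13.856$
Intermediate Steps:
$j{\left(b \right)} = 10$ ($j{\left(b \right)} = 6 - -4 = 6 + 4 = 10$)
$m{\left(y \right)} = -48$ ($m{\left(y \right)} = 3 \left(-16\right) = -48$)
$X{\left(Z \right)} = 4 Z^{2}$ ($X{\left(Z \right)} = \left(2 Z\right)^{2} = 4 Z^{2}$)
$\sqrt{m{\left(j{\left(-2 \right)} \right)} + B{\left(X{\left(2 \right)},15 \right)}} = \sqrt{-48 + 15 \cdot 4 \cdot 2^{2}} = \sqrt{-48 + 15 \cdot 4 \cdot 4} = \sqrt{-48 + 15 \cdot 16} = \sqrt{-48 + 240} = \sqrt{192} = 8 \sqrt{3}$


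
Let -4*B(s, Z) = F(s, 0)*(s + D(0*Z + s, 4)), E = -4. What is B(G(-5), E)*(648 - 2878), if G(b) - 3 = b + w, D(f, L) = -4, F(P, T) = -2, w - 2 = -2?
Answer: 6690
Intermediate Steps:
w = 0 (w = 2 - 2 = 0)
G(b) = 3 + b (G(b) = 3 + (b + 0) = 3 + b)
B(s, Z) = -2 + s/2 (B(s, Z) = -(-1)*(s - 4)/2 = -(-1)*(-4 + s)/2 = -(8 - 2*s)/4 = -2 + s/2)
B(G(-5), E)*(648 - 2878) = (-2 + (3 - 5)/2)*(648 - 2878) = (-2 + (½)*(-2))*(-2230) = (-2 - 1)*(-2230) = -3*(-2230) = 6690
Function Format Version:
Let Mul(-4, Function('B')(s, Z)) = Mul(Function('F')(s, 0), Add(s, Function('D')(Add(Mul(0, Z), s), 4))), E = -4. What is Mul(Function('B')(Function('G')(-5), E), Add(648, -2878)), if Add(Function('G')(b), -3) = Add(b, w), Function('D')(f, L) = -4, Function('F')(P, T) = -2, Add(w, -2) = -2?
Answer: 6690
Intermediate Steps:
w = 0 (w = Add(2, -2) = 0)
Function('G')(b) = Add(3, b) (Function('G')(b) = Add(3, Add(b, 0)) = Add(3, b))
Function('B')(s, Z) = Add(-2, Mul(Rational(1, 2), s)) (Function('B')(s, Z) = Mul(Rational(-1, 4), Mul(-2, Add(s, -4))) = Mul(Rational(-1, 4), Mul(-2, Add(-4, s))) = Mul(Rational(-1, 4), Add(8, Mul(-2, s))) = Add(-2, Mul(Rational(1, 2), s)))
Mul(Function('B')(Function('G')(-5), E), Add(648, -2878)) = Mul(Add(-2, Mul(Rational(1, 2), Add(3, -5))), Add(648, -2878)) = Mul(Add(-2, Mul(Rational(1, 2), -2)), -2230) = Mul(Add(-2, -1), -2230) = Mul(-3, -2230) = 6690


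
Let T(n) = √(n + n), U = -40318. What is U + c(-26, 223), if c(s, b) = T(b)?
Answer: -40318 + √446 ≈ -40297.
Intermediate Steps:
T(n) = √2*√n (T(n) = √(2*n) = √2*√n)
c(s, b) = √2*√b
U + c(-26, 223) = -40318 + √2*√223 = -40318 + √446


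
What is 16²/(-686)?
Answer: -128/343 ≈ -0.37318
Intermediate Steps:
16²/(-686) = 256*(-1/686) = -128/343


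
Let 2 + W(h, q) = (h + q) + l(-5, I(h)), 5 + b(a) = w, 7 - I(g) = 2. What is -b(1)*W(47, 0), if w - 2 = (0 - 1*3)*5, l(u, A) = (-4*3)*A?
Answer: -270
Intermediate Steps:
I(g) = 5 (I(g) = 7 - 1*2 = 7 - 2 = 5)
l(u, A) = -12*A
w = -13 (w = 2 + (0 - 1*3)*5 = 2 + (0 - 3)*5 = 2 - 3*5 = 2 - 15 = -13)
b(a) = -18 (b(a) = -5 - 13 = -18)
W(h, q) = -62 + h + q (W(h, q) = -2 + ((h + q) - 12*5) = -2 + ((h + q) - 60) = -2 + (-60 + h + q) = -62 + h + q)
-b(1)*W(47, 0) = -(-18)*(-62 + 47 + 0) = -(-18)*(-15) = -1*270 = -270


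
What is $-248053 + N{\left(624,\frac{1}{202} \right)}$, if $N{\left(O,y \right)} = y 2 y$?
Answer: $- \frac{5060777305}{20402} \approx -2.4805 \cdot 10^{5}$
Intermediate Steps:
$N{\left(O,y \right)} = 2 y^{2}$ ($N{\left(O,y \right)} = 2 y y = 2 y^{2}$)
$-248053 + N{\left(624,\frac{1}{202} \right)} = -248053 + 2 \left(\frac{1}{202}\right)^{2} = -248053 + \frac{2}{40804} = -248053 + 2 \cdot \frac{1}{40804} = -248053 + \frac{1}{20402} = - \frac{5060777305}{20402}$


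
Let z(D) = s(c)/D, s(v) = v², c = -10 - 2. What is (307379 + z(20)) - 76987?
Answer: 1151996/5 ≈ 2.3040e+5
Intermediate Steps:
c = -12
z(D) = 144/D (z(D) = (-12)²/D = 144/D)
(307379 + z(20)) - 76987 = (307379 + 144/20) - 76987 = (307379 + 144*(1/20)) - 76987 = (307379 + 36/5) - 76987 = 1536931/5 - 76987 = 1151996/5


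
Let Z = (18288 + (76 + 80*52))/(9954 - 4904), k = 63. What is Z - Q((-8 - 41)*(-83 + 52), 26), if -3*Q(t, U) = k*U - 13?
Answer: 4136911/7575 ≈ 546.13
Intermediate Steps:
Q(t, U) = 13/3 - 21*U (Q(t, U) = -(63*U - 13)/3 = -(-13 + 63*U)/3 = 13/3 - 21*U)
Z = 11262/2525 (Z = (18288 + (76 + 4160))/5050 = (18288 + 4236)*(1/5050) = 22524*(1/5050) = 11262/2525 ≈ 4.4602)
Z - Q((-8 - 41)*(-83 + 52), 26) = 11262/2525 - (13/3 - 21*26) = 11262/2525 - (13/3 - 546) = 11262/2525 - 1*(-1625/3) = 11262/2525 + 1625/3 = 4136911/7575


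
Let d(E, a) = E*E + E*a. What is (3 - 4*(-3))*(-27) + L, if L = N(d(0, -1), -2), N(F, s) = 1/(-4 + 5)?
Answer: -404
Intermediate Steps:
d(E, a) = E² + E*a
N(F, s) = 1 (N(F, s) = 1/1 = 1)
L = 1
(3 - 4*(-3))*(-27) + L = (3 - 4*(-3))*(-27) + 1 = (3 + 12)*(-27) + 1 = 15*(-27) + 1 = -405 + 1 = -404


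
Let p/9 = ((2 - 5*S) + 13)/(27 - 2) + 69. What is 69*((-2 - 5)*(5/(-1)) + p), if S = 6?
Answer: 224457/5 ≈ 44891.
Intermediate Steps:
p = 3078/5 (p = 9*(((2 - 5*6) + 13)/(27 - 2) + 69) = 9*(((2 - 30) + 13)/25 + 69) = 9*((-28 + 13)*(1/25) + 69) = 9*(-15*1/25 + 69) = 9*(-⅗ + 69) = 9*(342/5) = 3078/5 ≈ 615.60)
69*((-2 - 5)*(5/(-1)) + p) = 69*((-2 - 5)*(5/(-1)) + 3078/5) = 69*(-35*(-1) + 3078/5) = 69*(-7*(-5) + 3078/5) = 69*(35 + 3078/5) = 69*(3253/5) = 224457/5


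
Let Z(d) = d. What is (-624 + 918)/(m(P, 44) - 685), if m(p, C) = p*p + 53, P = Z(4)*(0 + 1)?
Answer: -21/44 ≈ -0.47727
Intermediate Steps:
P = 4 (P = 4*(0 + 1) = 4*1 = 4)
m(p, C) = 53 + p² (m(p, C) = p² + 53 = 53 + p²)
(-624 + 918)/(m(P, 44) - 685) = (-624 + 918)/((53 + 4²) - 685) = 294/((53 + 16) - 685) = 294/(69 - 685) = 294/(-616) = 294*(-1/616) = -21/44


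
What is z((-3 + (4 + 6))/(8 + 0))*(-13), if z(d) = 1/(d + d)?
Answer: -52/7 ≈ -7.4286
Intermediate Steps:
z(d) = 1/(2*d)
z((-3 + (4 + 6))/(8 + 0))*(-13) = (1/(2*(((-3 + (4 + 6))/(8 + 0)))))*(-13) = (1/(2*(((-3 + 10)/8))))*(-13) = (1/(2*((7*(1/8)))))*(-13) = (1/(2*(7/8)))*(-13) = ((1/2)*(8/7))*(-13) = (4/7)*(-13) = -52/7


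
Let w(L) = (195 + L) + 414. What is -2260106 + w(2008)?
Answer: -2257489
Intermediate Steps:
w(L) = 609 + L
-2260106 + w(2008) = -2260106 + (609 + 2008) = -2260106 + 2617 = -2257489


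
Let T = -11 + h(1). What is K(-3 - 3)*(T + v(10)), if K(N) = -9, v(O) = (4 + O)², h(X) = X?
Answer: -1674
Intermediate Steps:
T = -10 (T = -11 + 1 = -10)
K(-3 - 3)*(T + v(10)) = -9*(-10 + (4 + 10)²) = -9*(-10 + 14²) = -9*(-10 + 196) = -9*186 = -1674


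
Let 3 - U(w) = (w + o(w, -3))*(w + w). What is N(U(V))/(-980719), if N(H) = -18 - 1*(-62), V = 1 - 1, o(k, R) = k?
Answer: -44/980719 ≈ -4.4865e-5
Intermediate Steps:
V = 0
U(w) = 3 - 4*w**2 (U(w) = 3 - (w + w)*(w + w) = 3 - 2*w*2*w = 3 - 4*w**2)
N(H) = 44 (N(H) = -18 + 62 = 44)
N(U(V))/(-980719) = 44/(-980719) = 44*(-1/980719) = -44/980719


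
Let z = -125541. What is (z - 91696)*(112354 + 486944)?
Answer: -130189699626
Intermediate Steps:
(z - 91696)*(112354 + 486944) = (-125541 - 91696)*(112354 + 486944) = -217237*599298 = -130189699626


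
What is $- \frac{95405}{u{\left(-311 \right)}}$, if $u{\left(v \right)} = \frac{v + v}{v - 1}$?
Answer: $- \frac{14883180}{311} \approx -47856.0$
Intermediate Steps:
$u{\left(v \right)} = \frac{2 v}{-1 + v}$
$- \frac{95405}{u{\left(-311 \right)}} = - \frac{95405}{2 \left(-311\right) \frac{1}{-1 - 311}} = - \frac{95405}{2 \left(-311\right) \frac{1}{-312}} = - \frac{95405}{2 \left(-311\right) \left(- \frac{1}{312}\right)} = - \frac{95405}{\frac{311}{156}} = \left(-95405\right) \frac{156}{311} = - \frac{14883180}{311}$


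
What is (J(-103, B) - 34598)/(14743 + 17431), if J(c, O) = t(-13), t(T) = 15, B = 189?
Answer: -34583/32174 ≈ -1.0749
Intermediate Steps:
J(c, O) = 15
(J(-103, B) - 34598)/(14743 + 17431) = (15 - 34598)/(14743 + 17431) = -34583/32174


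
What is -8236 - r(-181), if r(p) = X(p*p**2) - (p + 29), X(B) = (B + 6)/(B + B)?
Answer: -99483264751/11859482 ≈ -8388.5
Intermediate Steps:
X(B) = (6 + B)/(2*B) (X(B) = (6 + B)/((2*B)) = (6 + B)*(1/(2*B)) = (6 + B)/(2*B))
r(p) = -29 - p + (6 + p**3)/(2*p**3) (r(p) = (6 + p*p**2)/(2*((p*p**2))) - (p + 29) = (6 + p**3)/(2*(p**3)) - (29 + p) = (6 + p**3)/(2*p**3) + (-29 - p) = -29 - p + (6 + p**3)/(2*p**3))
-8236 - r(-181) = -8236 - (-57/2 - 1*(-181) + 3/(-181)**3) = -8236 - (-57/2 + 181 + 3*(-1/5929741)) = -8236 - (-57/2 + 181 - 3/5929741) = -8236 - 1*1808570999/11859482 = -8236 - 1808570999/11859482 = -99483264751/11859482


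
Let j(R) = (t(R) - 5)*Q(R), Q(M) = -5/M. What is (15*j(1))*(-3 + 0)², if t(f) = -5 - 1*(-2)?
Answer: 5400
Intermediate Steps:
t(f) = -3 (t(f) = -5 + 2 = -3)
j(R) = 40/R (j(R) = (-3 - 5)*(-5/R) = -(-40)/R = 40/R)
(15*j(1))*(-3 + 0)² = (15*(40/1))*(-3 + 0)² = (15*(40*1))*(-3)² = (15*40)*9 = 600*9 = 5400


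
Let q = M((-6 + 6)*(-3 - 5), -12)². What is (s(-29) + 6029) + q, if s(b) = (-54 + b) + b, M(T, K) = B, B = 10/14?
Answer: 289958/49 ≈ 5917.5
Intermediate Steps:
B = 5/7 (B = 10*(1/14) = 5/7 ≈ 0.71429)
M(T, K) = 5/7
s(b) = -54 + 2*b
q = 25/49 (q = (5/7)² = 25/49 ≈ 0.51020)
(s(-29) + 6029) + q = ((-54 + 2*(-29)) + 6029) + 25/49 = ((-54 - 58) + 6029) + 25/49 = (-112 + 6029) + 25/49 = 5917 + 25/49 = 289958/49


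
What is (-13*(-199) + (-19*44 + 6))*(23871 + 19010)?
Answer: 75341917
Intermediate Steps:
(-13*(-199) + (-19*44 + 6))*(23871 + 19010) = (2587 + (-836 + 6))*42881 = (2587 - 830)*42881 = 1757*42881 = 75341917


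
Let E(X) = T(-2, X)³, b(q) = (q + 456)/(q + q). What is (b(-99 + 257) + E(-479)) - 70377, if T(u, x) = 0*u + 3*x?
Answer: -468854070833/158 ≈ -2.9674e+9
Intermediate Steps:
T(u, x) = 3*x (T(u, x) = 0 + 3*x = 3*x)
b(q) = (456 + q)/(2*q) (b(q) = (456 + q)/((2*q)) = (456 + q)*(1/(2*q)) = (456 + q)/(2*q))
E(X) = 27*X³ (E(X) = (3*X)³ = 27*X³)
(b(-99 + 257) + E(-479)) - 70377 = ((456 + (-99 + 257))/(2*(-99 + 257)) + 27*(-479)³) - 70377 = ((½)*(456 + 158)/158 + 27*(-109902239)) - 70377 = ((½)*(1/158)*614 - 2967360453) - 70377 = (307/158 - 2967360453) - 70377 = -468842951267/158 - 70377 = -468854070833/158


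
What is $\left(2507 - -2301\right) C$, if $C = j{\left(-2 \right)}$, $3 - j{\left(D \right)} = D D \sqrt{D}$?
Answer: $14424 - 19232 i \sqrt{2} \approx 14424.0 - 27198.0 i$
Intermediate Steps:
$j{\left(D \right)} = 3 - D^{\frac{5}{2}}$ ($j{\left(D \right)} = 3 - D D \sqrt{D} = 3 - D^{2} \sqrt{D} = 3 - D^{\frac{5}{2}}$)
$C = 3 - 4 i \sqrt{2}$ ($C = 3 - \left(-2\right)^{\frac{5}{2}} = 3 - 4 i \sqrt{2} \approx 3.0 - 5.6569 i$)
$\left(2507 - -2301\right) C = \left(2507 - -2301\right) \left(3 - 4 i \sqrt{2}\right) = \left(2507 + 2301\right) \left(3 - 4 i \sqrt{2}\right) = 4808 \left(3 - 4 i \sqrt{2}\right) = 14424 - 19232 i \sqrt{2}$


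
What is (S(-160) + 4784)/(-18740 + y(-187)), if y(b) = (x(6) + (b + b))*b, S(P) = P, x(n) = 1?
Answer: 4624/51011 ≈ 0.090647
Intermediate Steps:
y(b) = b*(1 + 2*b) (y(b) = (1 + (b + b))*b = (1 + 2*b)*b = b*(1 + 2*b))
(S(-160) + 4784)/(-18740 + y(-187)) = (-160 + 4784)/(-18740 - 187*(1 + 2*(-187))) = 4624/(-18740 - 187*(1 - 374)) = 4624/(-18740 - 187*(-373)) = 4624/(-18740 + 69751) = 4624/51011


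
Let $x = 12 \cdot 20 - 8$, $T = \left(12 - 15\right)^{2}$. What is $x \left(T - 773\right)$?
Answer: $-177248$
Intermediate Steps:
$T = 9$ ($T = \left(-3\right)^{2} = 9$)
$x = 232$ ($x = 240 - 8 = 232$)
$x \left(T - 773\right) = 232 \left(9 - 773\right) = 232 \left(-764\right) = -177248$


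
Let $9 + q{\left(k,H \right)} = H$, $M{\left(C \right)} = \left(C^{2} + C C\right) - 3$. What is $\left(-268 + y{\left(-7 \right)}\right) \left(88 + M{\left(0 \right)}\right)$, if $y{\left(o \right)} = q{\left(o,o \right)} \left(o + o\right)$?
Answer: $-3740$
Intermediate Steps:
$M{\left(C \right)} = -3 + 2 C^{2}$ ($M{\left(C \right)} = \left(C^{2} + C^{2}\right) - 3 = 2 C^{2} - 3 = -3 + 2 C^{2}$)
$q{\left(k,H \right)} = -9 + H$
$y{\left(o \right)} = 2 o \left(-9 + o\right)$ ($y{\left(o \right)} = \left(-9 + o\right) \left(o + o\right) = \left(-9 + o\right) 2 o = 2 o \left(-9 + o\right)$)
$\left(-268 + y{\left(-7 \right)}\right) \left(88 + M{\left(0 \right)}\right) = \left(-268 + 2 \left(-7\right) \left(-9 - 7\right)\right) \left(88 - \left(3 - 2 \cdot 0^{2}\right)\right) = \left(-268 + 2 \left(-7\right) \left(-16\right)\right) \left(88 + \left(-3 + 2 \cdot 0\right)\right) = \left(-268 + 224\right) \left(88 + \left(-3 + 0\right)\right) = - 44 \left(88 - 3\right) = \left(-44\right) 85 = -3740$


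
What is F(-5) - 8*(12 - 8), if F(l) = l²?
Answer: -7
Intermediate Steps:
F(-5) - 8*(12 - 8) = (-5)² - 8*(12 - 8) = 25 - 8*4 = 25 - 1*32 = 25 - 32 = -7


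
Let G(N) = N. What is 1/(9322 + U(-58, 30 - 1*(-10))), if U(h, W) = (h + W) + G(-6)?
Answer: 1/9298 ≈ 0.00010755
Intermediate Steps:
U(h, W) = -6 + W + h (U(h, W) = (h + W) - 6 = (W + h) - 6 = -6 + W + h)
1/(9322 + U(-58, 30 - 1*(-10))) = 1/(9322 + (-6 + (30 - 1*(-10)) - 58)) = 1/(9322 + (-6 + (30 + 10) - 58)) = 1/(9322 + (-6 + 40 - 58)) = 1/(9322 - 24) = 1/9298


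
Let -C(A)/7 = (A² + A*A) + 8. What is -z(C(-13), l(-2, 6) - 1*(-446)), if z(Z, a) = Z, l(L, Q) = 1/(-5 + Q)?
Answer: 2422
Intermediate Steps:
C(A) = -56 - 14*A² (C(A) = -7*((A² + A*A) + 8) = -7*((A² + A²) + 8) = -7*(2*A² + 8) = -7*(8 + 2*A²) = -56 - 14*A²)
-z(C(-13), l(-2, 6) - 1*(-446)) = -(-56 - 14*(-13)²) = -(-56 - 14*169) = -(-56 - 2366) = -1*(-2422) = 2422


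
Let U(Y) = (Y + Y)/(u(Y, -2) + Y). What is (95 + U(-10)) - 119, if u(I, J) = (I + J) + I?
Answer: -187/8 ≈ -23.375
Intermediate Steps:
u(I, J) = J + 2*I
U(Y) = 2*Y/(-2 + 3*Y) (U(Y) = (Y + Y)/((-2 + 2*Y) + Y) = (2*Y)/(-2 + 3*Y) = 2*Y/(-2 + 3*Y))
(95 + U(-10)) - 119 = (95 + 2*(-10)/(-2 + 3*(-10))) - 119 = (95 + 2*(-10)/(-2 - 30)) - 119 = (95 + 2*(-10)/(-32)) - 119 = (95 + 2*(-10)*(-1/32)) - 119 = (95 + 5/8) - 119 = 765/8 - 119 = -187/8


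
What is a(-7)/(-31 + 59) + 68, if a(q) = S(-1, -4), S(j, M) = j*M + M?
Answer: 68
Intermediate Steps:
S(j, M) = M + M*j (S(j, M) = M*j + M = M + M*j)
a(q) = 0 (a(q) = -4*(1 - 1) = -4*0 = 0)
a(-7)/(-31 + 59) + 68 = 0/(-31 + 59) + 68 = 0/28 + 68 = 0*(1/28) + 68 = 0 + 68 = 68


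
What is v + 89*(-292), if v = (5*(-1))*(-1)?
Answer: -25983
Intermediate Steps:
v = 5 (v = -5*(-1) = 5)
v + 89*(-292) = 5 + 89*(-292) = 5 - 25988 = -25983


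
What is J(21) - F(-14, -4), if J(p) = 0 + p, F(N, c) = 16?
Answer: 5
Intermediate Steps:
J(p) = p
J(21) - F(-14, -4) = 21 - 1*16 = 21 - 16 = 5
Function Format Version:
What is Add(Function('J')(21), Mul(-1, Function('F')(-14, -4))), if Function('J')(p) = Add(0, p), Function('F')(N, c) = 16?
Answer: 5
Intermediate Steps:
Function('J')(p) = p
Add(Function('J')(21), Mul(-1, Function('F')(-14, -4))) = Add(21, Mul(-1, 16)) = Add(21, -16) = 5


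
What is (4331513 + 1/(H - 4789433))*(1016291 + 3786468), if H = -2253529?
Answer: 146516238949376292295/7042962 ≈ 2.0803e+13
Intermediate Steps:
(4331513 + 1/(H - 4789433))*(1016291 + 3786468) = (4331513 + 1/(-2253529 - 4789433))*(1016291 + 3786468) = (4331513 + 1/(-7042962))*4802759 = (4331513 - 1/7042962)*4802759 = (30506681461505/7042962)*4802759 = 146516238949376292295/7042962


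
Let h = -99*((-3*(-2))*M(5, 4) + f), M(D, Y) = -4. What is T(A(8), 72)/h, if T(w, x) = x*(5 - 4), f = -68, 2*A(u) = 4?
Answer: 2/253 ≈ 0.0079051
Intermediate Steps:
A(u) = 2 (A(u) = (½)*4 = 2)
T(w, x) = x (T(w, x) = x*1 = x)
h = 9108 (h = -99*(-3*(-2)*(-4) - 68) = -99*(6*(-4) - 68) = -99*(-24 - 68) = -99*(-92) = 9108)
T(A(8), 72)/h = 72/9108 = 72*(1/9108) = 2/253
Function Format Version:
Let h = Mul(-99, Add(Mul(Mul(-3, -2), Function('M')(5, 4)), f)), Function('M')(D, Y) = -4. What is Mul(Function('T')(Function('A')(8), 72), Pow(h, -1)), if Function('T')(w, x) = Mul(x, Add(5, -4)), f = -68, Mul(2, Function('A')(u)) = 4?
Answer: Rational(2, 253) ≈ 0.0079051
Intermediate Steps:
Function('A')(u) = 2 (Function('A')(u) = Mul(Rational(1, 2), 4) = 2)
Function('T')(w, x) = x (Function('T')(w, x) = Mul(x, 1) = x)
h = 9108 (h = Mul(-99, Add(Mul(Mul(-3, -2), -4), -68)) = Mul(-99, Add(Mul(6, -4), -68)) = Mul(-99, Add(-24, -68)) = Mul(-99, -92) = 9108)
Mul(Function('T')(Function('A')(8), 72), Pow(h, -1)) = Mul(72, Pow(9108, -1)) = Mul(72, Rational(1, 9108)) = Rational(2, 253)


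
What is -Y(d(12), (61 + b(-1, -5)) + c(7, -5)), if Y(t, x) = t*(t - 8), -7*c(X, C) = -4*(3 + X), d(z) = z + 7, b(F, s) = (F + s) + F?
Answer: -209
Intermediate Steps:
b(F, s) = s + 2*F
d(z) = 7 + z
c(X, C) = 12/7 + 4*X/7 (c(X, C) = -(-4)*(3 + X)/7 = -(-12 - 4*X)/7 = 12/7 + 4*X/7)
Y(t, x) = t*(-8 + t)
-Y(d(12), (61 + b(-1, -5)) + c(7, -5)) = -(7 + 12)*(-8 + (7 + 12)) = -19*(-8 + 19) = -19*11 = -1*209 = -209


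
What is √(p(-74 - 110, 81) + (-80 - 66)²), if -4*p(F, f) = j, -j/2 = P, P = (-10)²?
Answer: 3*√2374 ≈ 146.17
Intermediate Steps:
P = 100
j = -200 (j = -2*100 = -200)
p(F, f) = 50 (p(F, f) = -¼*(-200) = 50)
√(p(-74 - 110, 81) + (-80 - 66)²) = √(50 + (-80 - 66)²) = √(50 + (-146)²) = √(50 + 21316) = √21366 = 3*√2374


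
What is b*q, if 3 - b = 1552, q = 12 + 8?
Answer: -30980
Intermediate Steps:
q = 20
b = -1549 (b = 3 - 1*1552 = 3 - 1552 = -1549)
b*q = -1549*20 = -30980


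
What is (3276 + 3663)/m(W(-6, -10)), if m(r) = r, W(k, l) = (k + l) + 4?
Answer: -2313/4 ≈ -578.25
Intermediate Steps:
W(k, l) = 4 + k + l
(3276 + 3663)/m(W(-6, -10)) = (3276 + 3663)/(4 - 6 - 10) = 6939/(-12) = 6939*(-1/12) = -2313/4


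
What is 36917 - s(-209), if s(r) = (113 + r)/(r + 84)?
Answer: 4614529/125 ≈ 36916.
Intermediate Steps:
s(r) = (113 + r)/(84 + r)
36917 - s(-209) = 36917 - (113 - 209)/(84 - 209) = 36917 - (-96)/(-125) = 36917 - (-1)*(-96)/125 = 36917 - 1*96/125 = 36917 - 96/125 = 4614529/125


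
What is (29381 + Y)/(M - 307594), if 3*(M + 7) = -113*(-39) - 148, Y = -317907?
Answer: 432789/459272 ≈ 0.94234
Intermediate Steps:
M = 4238/3 (M = -7 + (-113*(-39) - 148)/3 = -7 + (4407 - 148)/3 = -7 + (⅓)*4259 = -7 + 4259/3 = 4238/3 ≈ 1412.7)
(29381 + Y)/(M - 307594) = (29381 - 317907)/(4238/3 - 307594) = -288526/(-918544/3) = -288526*(-3/918544) = 432789/459272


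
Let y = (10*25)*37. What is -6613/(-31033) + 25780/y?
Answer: 86120099/28705525 ≈ 3.0001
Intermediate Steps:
y = 9250 (y = 250*37 = 9250)
-6613/(-31033) + 25780/y = -6613/(-31033) + 25780/9250 = -6613*(-1/31033) + 25780*(1/9250) = 6613/31033 + 2578/925 = 86120099/28705525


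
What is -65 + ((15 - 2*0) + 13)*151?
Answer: 4163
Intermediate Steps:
-65 + ((15 - 2*0) + 13)*151 = -65 + ((15 + 0) + 13)*151 = -65 + (15 + 13)*151 = -65 + 28*151 = -65 + 4228 = 4163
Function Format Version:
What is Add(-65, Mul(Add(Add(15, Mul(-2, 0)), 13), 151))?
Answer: 4163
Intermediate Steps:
Add(-65, Mul(Add(Add(15, Mul(-2, 0)), 13), 151)) = Add(-65, Mul(Add(Add(15, 0), 13), 151)) = Add(-65, Mul(Add(15, 13), 151)) = Add(-65, Mul(28, 151)) = Add(-65, 4228) = 4163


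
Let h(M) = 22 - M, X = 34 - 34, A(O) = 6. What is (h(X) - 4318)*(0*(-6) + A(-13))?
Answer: -25776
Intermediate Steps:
X = 0
(h(X) - 4318)*(0*(-6) + A(-13)) = ((22 - 1*0) - 4318)*(0*(-6) + 6) = ((22 + 0) - 4318)*(0 + 6) = (22 - 4318)*6 = -4296*6 = -25776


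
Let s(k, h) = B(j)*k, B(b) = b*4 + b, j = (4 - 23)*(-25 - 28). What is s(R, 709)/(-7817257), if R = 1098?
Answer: -5528430/7817257 ≈ -0.70721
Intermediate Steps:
j = 1007 (j = -19*(-53) = 1007)
B(b) = 5*b (B(b) = 4*b + b = 5*b)
s(k, h) = 5035*k (s(k, h) = (5*1007)*k = 5035*k)
s(R, 709)/(-7817257) = (5035*1098)/(-7817257) = 5528430*(-1/7817257) = -5528430/7817257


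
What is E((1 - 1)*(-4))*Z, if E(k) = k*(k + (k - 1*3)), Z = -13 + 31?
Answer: 0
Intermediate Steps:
Z = 18
E(k) = k*(-3 + 2*k) (E(k) = k*(k + (k - 3)) = k*(k + (-3 + k)) = k*(-3 + 2*k))
E((1 - 1)*(-4))*Z = (((1 - 1)*(-4))*(-3 + 2*((1 - 1)*(-4))))*18 = ((0*(-4))*(-3 + 2*(0*(-4))))*18 = (0*(-3 + 2*0))*18 = (0*(-3 + 0))*18 = (0*(-3))*18 = 0*18 = 0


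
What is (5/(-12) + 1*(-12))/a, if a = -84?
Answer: 149/1008 ≈ 0.14782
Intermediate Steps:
(5/(-12) + 1*(-12))/a = (5/(-12) + 1*(-12))/(-84) = (5*(-1/12) - 12)*(-1/84) = (-5/12 - 12)*(-1/84) = -149/12*(-1/84) = 149/1008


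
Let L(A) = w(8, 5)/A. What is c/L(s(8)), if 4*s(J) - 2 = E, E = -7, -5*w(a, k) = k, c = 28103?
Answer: 140515/4 ≈ 35129.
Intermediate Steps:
w(a, k) = -k/5
s(J) = -5/4 (s(J) = ½ + (¼)*(-7) = ½ - 7/4 = -5/4)
L(A) = -1/A (L(A) = (-⅕*5)/A = -1/A)
c/L(s(8)) = 28103/((-1/(-5/4))) = 28103/((-1*(-⅘))) = 28103/(⅘) = 28103*(5/4) = 140515/4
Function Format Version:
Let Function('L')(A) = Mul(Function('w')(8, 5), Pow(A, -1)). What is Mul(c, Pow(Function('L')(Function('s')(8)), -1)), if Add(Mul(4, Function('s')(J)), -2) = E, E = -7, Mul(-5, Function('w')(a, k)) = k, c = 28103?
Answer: Rational(140515, 4) ≈ 35129.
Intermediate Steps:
Function('w')(a, k) = Mul(Rational(-1, 5), k)
Function('s')(J) = Rational(-5, 4) (Function('s')(J) = Add(Rational(1, 2), Mul(Rational(1, 4), -7)) = Add(Rational(1, 2), Rational(-7, 4)) = Rational(-5, 4))
Function('L')(A) = Mul(-1, Pow(A, -1)) (Function('L')(A) = Mul(Mul(Rational(-1, 5), 5), Pow(A, -1)) = Mul(-1, Pow(A, -1)))
Mul(c, Pow(Function('L')(Function('s')(8)), -1)) = Mul(28103, Pow(Mul(-1, Pow(Rational(-5, 4), -1)), -1)) = Mul(28103, Pow(Mul(-1, Rational(-4, 5)), -1)) = Mul(28103, Pow(Rational(4, 5), -1)) = Mul(28103, Rational(5, 4)) = Rational(140515, 4)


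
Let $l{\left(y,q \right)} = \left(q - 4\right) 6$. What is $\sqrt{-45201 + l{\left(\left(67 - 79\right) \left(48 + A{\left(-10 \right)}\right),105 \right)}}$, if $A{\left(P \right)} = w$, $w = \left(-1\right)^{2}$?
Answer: $3 i \sqrt{4955} \approx 211.18 i$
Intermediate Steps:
$w = 1$
$A{\left(P \right)} = 1$
$l{\left(y,q \right)} = -24 + 6 q$ ($l{\left(y,q \right)} = \left(-4 + q\right) 6 = -24 + 6 q$)
$\sqrt{-45201 + l{\left(\left(67 - 79\right) \left(48 + A{\left(-10 \right)}\right),105 \right)}} = \sqrt{-45201 + \left(-24 + 6 \cdot 105\right)} = \sqrt{-45201 + \left(-24 + 630\right)} = \sqrt{-45201 + 606} = \sqrt{-44595} = 3 i \sqrt{4955}$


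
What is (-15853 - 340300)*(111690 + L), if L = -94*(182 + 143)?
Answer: -28898254420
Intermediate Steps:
L = -30550 (L = -94*325 = -30550)
(-15853 - 340300)*(111690 + L) = (-15853 - 340300)*(111690 - 30550) = -356153*81140 = -28898254420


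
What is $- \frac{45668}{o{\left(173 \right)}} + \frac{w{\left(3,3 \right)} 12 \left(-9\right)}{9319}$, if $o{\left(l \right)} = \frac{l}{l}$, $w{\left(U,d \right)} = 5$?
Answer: $- \frac{425580632}{9319} \approx -45668.0$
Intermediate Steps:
$o{\left(l \right)} = 1$
$- \frac{45668}{o{\left(173 \right)}} + \frac{w{\left(3,3 \right)} 12 \left(-9\right)}{9319} = - \frac{45668}{1} + \frac{5 \cdot 12 \left(-9\right)}{9319} = \left(-45668\right) 1 + 60 \left(-9\right) \frac{1}{9319} = -45668 - \frac{540}{9319} = - \frac{425580632}{9319}$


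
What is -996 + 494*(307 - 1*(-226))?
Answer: 262306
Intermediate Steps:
-996 + 494*(307 - 1*(-226)) = -996 + 494*(307 + 226) = -996 + 494*533 = -996 + 263302 = 262306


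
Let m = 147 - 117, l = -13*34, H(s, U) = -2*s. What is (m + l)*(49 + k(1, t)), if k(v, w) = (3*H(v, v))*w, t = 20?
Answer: 29252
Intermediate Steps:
k(v, w) = -6*v*w (k(v, w) = (3*(-2*v))*w = (-6*v)*w = -6*v*w)
l = -442
m = 30
(m + l)*(49 + k(1, t)) = (30 - 442)*(49 - 6*1*20) = -412*(49 - 120) = -412*(-71) = 29252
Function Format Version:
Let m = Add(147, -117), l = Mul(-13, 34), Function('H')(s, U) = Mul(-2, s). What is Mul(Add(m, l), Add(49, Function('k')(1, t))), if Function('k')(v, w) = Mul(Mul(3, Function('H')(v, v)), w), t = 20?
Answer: 29252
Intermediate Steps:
Function('k')(v, w) = Mul(-6, v, w) (Function('k')(v, w) = Mul(Mul(3, Mul(-2, v)), w) = Mul(Mul(-6, v), w) = Mul(-6, v, w))
l = -442
m = 30
Mul(Add(m, l), Add(49, Function('k')(1, t))) = Mul(Add(30, -442), Add(49, Mul(-6, 1, 20))) = Mul(-412, Add(49, -120)) = Mul(-412, -71) = 29252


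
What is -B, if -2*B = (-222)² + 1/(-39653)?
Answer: 1954258451/79306 ≈ 24642.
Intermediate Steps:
B = -1954258451/79306 (B = -((-222)² + 1/(-39653))/2 = -(49284 - 1/39653)/2 = -½*1954258451/39653 = -1954258451/79306 ≈ -24642.)
-B = -1*(-1954258451/79306) = 1954258451/79306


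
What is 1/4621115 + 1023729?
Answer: 4730769437836/4621115 ≈ 1.0237e+6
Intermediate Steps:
1/4621115 + 1023729 = 4730769437836/4621115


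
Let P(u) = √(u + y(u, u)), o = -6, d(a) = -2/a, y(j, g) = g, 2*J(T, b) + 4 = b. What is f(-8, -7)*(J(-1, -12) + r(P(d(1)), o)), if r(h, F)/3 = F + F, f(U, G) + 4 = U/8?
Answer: 220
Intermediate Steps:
J(T, b) = -2 + b/2
f(U, G) = -4 + U/8
P(u) = √2*√u (P(u) = √(u + u) = √(2*u) = √2*√u)
r(h, F) = 6*F (r(h, F) = 3*(F + F) = 3*(2*F) = 6*F)
f(-8, -7)*(J(-1, -12) + r(P(d(1)), o)) = (-4 + (⅛)*(-8))*((-2 + (½)*(-12)) + 6*(-6)) = (-4 - 1)*((-2 - 6) - 36) = -5*(-8 - 36) = -5*(-44) = 220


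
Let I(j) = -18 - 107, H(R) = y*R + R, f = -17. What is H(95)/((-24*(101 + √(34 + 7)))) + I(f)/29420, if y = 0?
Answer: -3127649/71737728 + 19*√41/48768 ≈ -0.041104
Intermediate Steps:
H(R) = R (H(R) = 0*R + R = 0 + R = R)
I(j) = -125
H(95)/((-24*(101 + √(34 + 7)))) + I(f)/29420 = 95/((-24*(101 + √(34 + 7)))) - 125/29420 = 95/((-24*(101 + √41))) - 125*1/29420 = 95/(-2424 - 24*√41) - 25/5884 = -25/5884 + 95/(-2424 - 24*√41)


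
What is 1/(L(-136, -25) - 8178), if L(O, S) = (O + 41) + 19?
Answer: -1/8254 ≈ -0.00012115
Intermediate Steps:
L(O, S) = 60 + O (L(O, S) = (41 + O) + 19 = 60 + O)
1/(L(-136, -25) - 8178) = 1/((60 - 136) - 8178) = 1/(-76 - 8178) = 1/(-8254) = -1/8254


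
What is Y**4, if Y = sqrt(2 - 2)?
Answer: 0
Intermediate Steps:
Y = 0 (Y = sqrt(0) = 0)
Y**4 = 0**4 = 0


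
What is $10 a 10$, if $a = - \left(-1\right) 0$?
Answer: $0$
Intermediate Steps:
$a = 0$ ($a = \left(-1\right) 0 = 0$)
$10 a 10 = 10 \cdot 0 \cdot 10 = 0 \cdot 10 = 0$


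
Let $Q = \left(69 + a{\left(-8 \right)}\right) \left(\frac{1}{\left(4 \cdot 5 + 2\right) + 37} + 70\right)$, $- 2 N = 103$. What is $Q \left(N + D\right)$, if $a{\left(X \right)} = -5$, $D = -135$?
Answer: $- \frac{49307616}{59} \approx -8.3572 \cdot 10^{5}$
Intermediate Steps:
$N = - \frac{103}{2}$ ($N = \left(- \frac{1}{2}\right) 103 = - \frac{103}{2} \approx -51.5$)
$Q = \frac{264384}{59}$ ($Q = \left(69 - 5\right) \left(\frac{1}{\left(4 \cdot 5 + 2\right) + 37} + 70\right) = 64 \left(\frac{1}{\left(20 + 2\right) + 37} + 70\right) = 64 \left(\frac{1}{22 + 37} + 70\right) = 64 \left(\frac{1}{59} + 70\right) = 64 \cdot \frac{4131}{59} = \frac{264384}{59} \approx 4481.1$)
$Q \left(N + D\right) = \frac{264384 \left(- \frac{103}{2} - 135\right)}{59} = \frac{264384}{59} \left(- \frac{373}{2}\right) = - \frac{49307616}{59}$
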